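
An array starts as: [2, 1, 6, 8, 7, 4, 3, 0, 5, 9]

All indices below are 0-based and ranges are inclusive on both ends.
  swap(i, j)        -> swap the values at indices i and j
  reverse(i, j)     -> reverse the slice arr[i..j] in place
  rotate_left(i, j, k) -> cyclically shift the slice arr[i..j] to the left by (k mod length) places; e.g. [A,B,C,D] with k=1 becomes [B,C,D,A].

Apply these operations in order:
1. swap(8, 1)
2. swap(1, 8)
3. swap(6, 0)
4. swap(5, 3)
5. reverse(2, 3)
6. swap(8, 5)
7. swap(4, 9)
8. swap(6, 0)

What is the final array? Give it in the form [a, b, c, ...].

Answer: [2, 1, 4, 6, 9, 5, 3, 0, 8, 7]

Derivation:
After 1 (swap(8, 1)): [2, 5, 6, 8, 7, 4, 3, 0, 1, 9]
After 2 (swap(1, 8)): [2, 1, 6, 8, 7, 4, 3, 0, 5, 9]
After 3 (swap(6, 0)): [3, 1, 6, 8, 7, 4, 2, 0, 5, 9]
After 4 (swap(5, 3)): [3, 1, 6, 4, 7, 8, 2, 0, 5, 9]
After 5 (reverse(2, 3)): [3, 1, 4, 6, 7, 8, 2, 0, 5, 9]
After 6 (swap(8, 5)): [3, 1, 4, 6, 7, 5, 2, 0, 8, 9]
After 7 (swap(4, 9)): [3, 1, 4, 6, 9, 5, 2, 0, 8, 7]
After 8 (swap(6, 0)): [2, 1, 4, 6, 9, 5, 3, 0, 8, 7]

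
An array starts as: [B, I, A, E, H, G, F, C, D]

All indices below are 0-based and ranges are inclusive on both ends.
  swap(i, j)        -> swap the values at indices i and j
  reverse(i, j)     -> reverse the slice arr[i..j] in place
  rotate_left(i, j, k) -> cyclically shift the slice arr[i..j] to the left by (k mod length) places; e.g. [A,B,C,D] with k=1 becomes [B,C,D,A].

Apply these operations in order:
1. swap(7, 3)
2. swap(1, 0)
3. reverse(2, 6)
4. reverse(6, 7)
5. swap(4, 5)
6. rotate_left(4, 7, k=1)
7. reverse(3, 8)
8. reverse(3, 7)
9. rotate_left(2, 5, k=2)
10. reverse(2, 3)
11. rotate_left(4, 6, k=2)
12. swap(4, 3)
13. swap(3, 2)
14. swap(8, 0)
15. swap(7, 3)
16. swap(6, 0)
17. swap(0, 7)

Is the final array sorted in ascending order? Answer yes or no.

Answer: yes

Derivation:
After 1 (swap(7, 3)): [B, I, A, C, H, G, F, E, D]
After 2 (swap(1, 0)): [I, B, A, C, H, G, F, E, D]
After 3 (reverse(2, 6)): [I, B, F, G, H, C, A, E, D]
After 4 (reverse(6, 7)): [I, B, F, G, H, C, E, A, D]
After 5 (swap(4, 5)): [I, B, F, G, C, H, E, A, D]
After 6 (rotate_left(4, 7, k=1)): [I, B, F, G, H, E, A, C, D]
After 7 (reverse(3, 8)): [I, B, F, D, C, A, E, H, G]
After 8 (reverse(3, 7)): [I, B, F, H, E, A, C, D, G]
After 9 (rotate_left(2, 5, k=2)): [I, B, E, A, F, H, C, D, G]
After 10 (reverse(2, 3)): [I, B, A, E, F, H, C, D, G]
After 11 (rotate_left(4, 6, k=2)): [I, B, A, E, C, F, H, D, G]
After 12 (swap(4, 3)): [I, B, A, C, E, F, H, D, G]
After 13 (swap(3, 2)): [I, B, C, A, E, F, H, D, G]
After 14 (swap(8, 0)): [G, B, C, A, E, F, H, D, I]
After 15 (swap(7, 3)): [G, B, C, D, E, F, H, A, I]
After 16 (swap(6, 0)): [H, B, C, D, E, F, G, A, I]
After 17 (swap(0, 7)): [A, B, C, D, E, F, G, H, I]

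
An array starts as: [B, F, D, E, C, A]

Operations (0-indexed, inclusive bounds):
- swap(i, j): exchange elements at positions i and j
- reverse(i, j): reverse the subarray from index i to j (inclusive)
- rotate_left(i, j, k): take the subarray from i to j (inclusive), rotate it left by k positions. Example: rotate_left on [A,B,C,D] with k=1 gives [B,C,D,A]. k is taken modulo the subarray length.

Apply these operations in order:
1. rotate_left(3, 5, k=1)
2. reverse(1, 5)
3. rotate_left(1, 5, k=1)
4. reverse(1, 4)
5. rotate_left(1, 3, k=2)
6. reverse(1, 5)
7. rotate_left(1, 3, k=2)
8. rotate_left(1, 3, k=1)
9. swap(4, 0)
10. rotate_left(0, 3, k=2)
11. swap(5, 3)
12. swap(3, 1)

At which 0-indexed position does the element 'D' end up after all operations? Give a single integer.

After 1 (rotate_left(3, 5, k=1)): [B, F, D, C, A, E]
After 2 (reverse(1, 5)): [B, E, A, C, D, F]
After 3 (rotate_left(1, 5, k=1)): [B, A, C, D, F, E]
After 4 (reverse(1, 4)): [B, F, D, C, A, E]
After 5 (rotate_left(1, 3, k=2)): [B, C, F, D, A, E]
After 6 (reverse(1, 5)): [B, E, A, D, F, C]
After 7 (rotate_left(1, 3, k=2)): [B, D, E, A, F, C]
After 8 (rotate_left(1, 3, k=1)): [B, E, A, D, F, C]
After 9 (swap(4, 0)): [F, E, A, D, B, C]
After 10 (rotate_left(0, 3, k=2)): [A, D, F, E, B, C]
After 11 (swap(5, 3)): [A, D, F, C, B, E]
After 12 (swap(3, 1)): [A, C, F, D, B, E]

Answer: 3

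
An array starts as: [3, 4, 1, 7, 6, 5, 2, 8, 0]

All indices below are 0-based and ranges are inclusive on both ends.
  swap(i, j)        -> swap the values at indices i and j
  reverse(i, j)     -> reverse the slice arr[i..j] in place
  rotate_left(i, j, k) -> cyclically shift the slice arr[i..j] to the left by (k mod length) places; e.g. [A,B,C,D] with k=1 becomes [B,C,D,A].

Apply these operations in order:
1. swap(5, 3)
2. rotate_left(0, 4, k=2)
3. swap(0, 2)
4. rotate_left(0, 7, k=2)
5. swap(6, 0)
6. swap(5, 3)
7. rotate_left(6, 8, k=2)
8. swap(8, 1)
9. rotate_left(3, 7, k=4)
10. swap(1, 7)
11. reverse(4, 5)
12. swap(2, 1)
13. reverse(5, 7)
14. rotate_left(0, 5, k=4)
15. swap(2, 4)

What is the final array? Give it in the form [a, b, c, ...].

Answer: [2, 5, 0, 4, 6, 1, 7, 8, 3]

Derivation:
After 1 (swap(5, 3)): [3, 4, 1, 5, 6, 7, 2, 8, 0]
After 2 (rotate_left(0, 4, k=2)): [1, 5, 6, 3, 4, 7, 2, 8, 0]
After 3 (swap(0, 2)): [6, 5, 1, 3, 4, 7, 2, 8, 0]
After 4 (rotate_left(0, 7, k=2)): [1, 3, 4, 7, 2, 8, 6, 5, 0]
After 5 (swap(6, 0)): [6, 3, 4, 7, 2, 8, 1, 5, 0]
After 6 (swap(5, 3)): [6, 3, 4, 8, 2, 7, 1, 5, 0]
After 7 (rotate_left(6, 8, k=2)): [6, 3, 4, 8, 2, 7, 0, 1, 5]
After 8 (swap(8, 1)): [6, 5, 4, 8, 2, 7, 0, 1, 3]
After 9 (rotate_left(3, 7, k=4)): [6, 5, 4, 1, 8, 2, 7, 0, 3]
After 10 (swap(1, 7)): [6, 0, 4, 1, 8, 2, 7, 5, 3]
After 11 (reverse(4, 5)): [6, 0, 4, 1, 2, 8, 7, 5, 3]
After 12 (swap(2, 1)): [6, 4, 0, 1, 2, 8, 7, 5, 3]
After 13 (reverse(5, 7)): [6, 4, 0, 1, 2, 5, 7, 8, 3]
After 14 (rotate_left(0, 5, k=4)): [2, 5, 6, 4, 0, 1, 7, 8, 3]
After 15 (swap(2, 4)): [2, 5, 0, 4, 6, 1, 7, 8, 3]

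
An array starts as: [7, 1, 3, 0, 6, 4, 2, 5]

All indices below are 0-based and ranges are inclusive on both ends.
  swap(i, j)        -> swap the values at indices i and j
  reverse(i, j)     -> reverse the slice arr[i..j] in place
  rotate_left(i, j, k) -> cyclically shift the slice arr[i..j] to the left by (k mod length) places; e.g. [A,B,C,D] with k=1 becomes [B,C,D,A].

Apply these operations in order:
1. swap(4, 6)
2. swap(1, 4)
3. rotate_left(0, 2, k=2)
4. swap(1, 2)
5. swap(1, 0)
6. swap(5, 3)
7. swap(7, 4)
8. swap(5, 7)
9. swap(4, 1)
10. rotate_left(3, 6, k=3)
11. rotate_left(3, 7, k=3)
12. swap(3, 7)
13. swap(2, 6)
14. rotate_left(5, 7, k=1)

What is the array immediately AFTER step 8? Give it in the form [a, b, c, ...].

After 1 (swap(4, 6)): [7, 1, 3, 0, 2, 4, 6, 5]
After 2 (swap(1, 4)): [7, 2, 3, 0, 1, 4, 6, 5]
After 3 (rotate_left(0, 2, k=2)): [3, 7, 2, 0, 1, 4, 6, 5]
After 4 (swap(1, 2)): [3, 2, 7, 0, 1, 4, 6, 5]
After 5 (swap(1, 0)): [2, 3, 7, 0, 1, 4, 6, 5]
After 6 (swap(5, 3)): [2, 3, 7, 4, 1, 0, 6, 5]
After 7 (swap(7, 4)): [2, 3, 7, 4, 5, 0, 6, 1]
After 8 (swap(5, 7)): [2, 3, 7, 4, 5, 1, 6, 0]

Answer: [2, 3, 7, 4, 5, 1, 6, 0]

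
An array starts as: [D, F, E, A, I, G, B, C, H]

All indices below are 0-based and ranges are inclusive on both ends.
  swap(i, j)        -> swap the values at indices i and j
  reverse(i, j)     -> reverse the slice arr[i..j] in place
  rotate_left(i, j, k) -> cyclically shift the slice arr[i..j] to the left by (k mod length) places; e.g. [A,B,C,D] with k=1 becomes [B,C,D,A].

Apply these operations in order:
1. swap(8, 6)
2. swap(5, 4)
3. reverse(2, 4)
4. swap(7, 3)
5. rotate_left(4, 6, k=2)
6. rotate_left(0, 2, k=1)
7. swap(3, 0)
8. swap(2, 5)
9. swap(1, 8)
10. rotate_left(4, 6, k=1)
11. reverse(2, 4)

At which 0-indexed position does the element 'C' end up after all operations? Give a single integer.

Answer: 0

Derivation:
After 1 (swap(8, 6)): [D, F, E, A, I, G, H, C, B]
After 2 (swap(5, 4)): [D, F, E, A, G, I, H, C, B]
After 3 (reverse(2, 4)): [D, F, G, A, E, I, H, C, B]
After 4 (swap(7, 3)): [D, F, G, C, E, I, H, A, B]
After 5 (rotate_left(4, 6, k=2)): [D, F, G, C, H, E, I, A, B]
After 6 (rotate_left(0, 2, k=1)): [F, G, D, C, H, E, I, A, B]
After 7 (swap(3, 0)): [C, G, D, F, H, E, I, A, B]
After 8 (swap(2, 5)): [C, G, E, F, H, D, I, A, B]
After 9 (swap(1, 8)): [C, B, E, F, H, D, I, A, G]
After 10 (rotate_left(4, 6, k=1)): [C, B, E, F, D, I, H, A, G]
After 11 (reverse(2, 4)): [C, B, D, F, E, I, H, A, G]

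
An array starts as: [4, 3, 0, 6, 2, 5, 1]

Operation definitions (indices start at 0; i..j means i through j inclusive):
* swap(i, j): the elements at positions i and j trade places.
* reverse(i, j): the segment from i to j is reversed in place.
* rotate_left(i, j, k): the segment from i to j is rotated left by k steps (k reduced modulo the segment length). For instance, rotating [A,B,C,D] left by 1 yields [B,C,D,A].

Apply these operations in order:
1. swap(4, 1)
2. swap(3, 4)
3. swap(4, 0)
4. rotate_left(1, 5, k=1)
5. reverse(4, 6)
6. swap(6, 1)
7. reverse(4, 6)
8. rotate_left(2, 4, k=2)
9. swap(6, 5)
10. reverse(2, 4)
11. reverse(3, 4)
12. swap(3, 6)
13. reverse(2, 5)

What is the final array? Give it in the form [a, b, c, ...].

Answer: [6, 5, 1, 3, 2, 4, 0]

Derivation:
After 1 (swap(4, 1)): [4, 2, 0, 6, 3, 5, 1]
After 2 (swap(3, 4)): [4, 2, 0, 3, 6, 5, 1]
After 3 (swap(4, 0)): [6, 2, 0, 3, 4, 5, 1]
After 4 (rotate_left(1, 5, k=1)): [6, 0, 3, 4, 5, 2, 1]
After 5 (reverse(4, 6)): [6, 0, 3, 4, 1, 2, 5]
After 6 (swap(6, 1)): [6, 5, 3, 4, 1, 2, 0]
After 7 (reverse(4, 6)): [6, 5, 3, 4, 0, 2, 1]
After 8 (rotate_left(2, 4, k=2)): [6, 5, 0, 3, 4, 2, 1]
After 9 (swap(6, 5)): [6, 5, 0, 3, 4, 1, 2]
After 10 (reverse(2, 4)): [6, 5, 4, 3, 0, 1, 2]
After 11 (reverse(3, 4)): [6, 5, 4, 0, 3, 1, 2]
After 12 (swap(3, 6)): [6, 5, 4, 2, 3, 1, 0]
After 13 (reverse(2, 5)): [6, 5, 1, 3, 2, 4, 0]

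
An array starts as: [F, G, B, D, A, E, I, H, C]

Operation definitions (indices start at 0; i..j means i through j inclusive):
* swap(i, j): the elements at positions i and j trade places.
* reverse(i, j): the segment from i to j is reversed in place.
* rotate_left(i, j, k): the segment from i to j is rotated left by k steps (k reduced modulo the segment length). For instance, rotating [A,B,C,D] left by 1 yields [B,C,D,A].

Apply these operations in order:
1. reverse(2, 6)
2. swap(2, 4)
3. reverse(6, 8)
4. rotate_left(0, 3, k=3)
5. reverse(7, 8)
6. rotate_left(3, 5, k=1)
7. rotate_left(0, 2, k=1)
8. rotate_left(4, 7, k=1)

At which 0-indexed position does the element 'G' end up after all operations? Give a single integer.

Answer: 1

Derivation:
After 1 (reverse(2, 6)): [F, G, I, E, A, D, B, H, C]
After 2 (swap(2, 4)): [F, G, A, E, I, D, B, H, C]
After 3 (reverse(6, 8)): [F, G, A, E, I, D, C, H, B]
After 4 (rotate_left(0, 3, k=3)): [E, F, G, A, I, D, C, H, B]
After 5 (reverse(7, 8)): [E, F, G, A, I, D, C, B, H]
After 6 (rotate_left(3, 5, k=1)): [E, F, G, I, D, A, C, B, H]
After 7 (rotate_left(0, 2, k=1)): [F, G, E, I, D, A, C, B, H]
After 8 (rotate_left(4, 7, k=1)): [F, G, E, I, A, C, B, D, H]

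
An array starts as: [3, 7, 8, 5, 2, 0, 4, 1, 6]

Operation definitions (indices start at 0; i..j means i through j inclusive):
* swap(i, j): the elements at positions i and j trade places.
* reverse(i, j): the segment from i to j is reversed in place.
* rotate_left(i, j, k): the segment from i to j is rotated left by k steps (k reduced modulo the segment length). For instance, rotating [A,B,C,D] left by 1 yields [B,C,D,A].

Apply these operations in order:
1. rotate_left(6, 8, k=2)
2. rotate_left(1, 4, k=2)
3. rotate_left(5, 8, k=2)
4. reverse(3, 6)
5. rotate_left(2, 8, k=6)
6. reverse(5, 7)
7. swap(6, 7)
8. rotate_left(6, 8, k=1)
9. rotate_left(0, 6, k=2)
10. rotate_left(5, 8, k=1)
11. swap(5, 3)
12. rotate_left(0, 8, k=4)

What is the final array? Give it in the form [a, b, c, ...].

After 1 (rotate_left(6, 8, k=2)): [3, 7, 8, 5, 2, 0, 6, 4, 1]
After 2 (rotate_left(1, 4, k=2)): [3, 5, 2, 7, 8, 0, 6, 4, 1]
After 3 (rotate_left(5, 8, k=2)): [3, 5, 2, 7, 8, 4, 1, 0, 6]
After 4 (reverse(3, 6)): [3, 5, 2, 1, 4, 8, 7, 0, 6]
After 5 (rotate_left(2, 8, k=6)): [3, 5, 6, 2, 1, 4, 8, 7, 0]
After 6 (reverse(5, 7)): [3, 5, 6, 2, 1, 7, 8, 4, 0]
After 7 (swap(6, 7)): [3, 5, 6, 2, 1, 7, 4, 8, 0]
After 8 (rotate_left(6, 8, k=1)): [3, 5, 6, 2, 1, 7, 8, 0, 4]
After 9 (rotate_left(0, 6, k=2)): [6, 2, 1, 7, 8, 3, 5, 0, 4]
After 10 (rotate_left(5, 8, k=1)): [6, 2, 1, 7, 8, 5, 0, 4, 3]
After 11 (swap(5, 3)): [6, 2, 1, 5, 8, 7, 0, 4, 3]
After 12 (rotate_left(0, 8, k=4)): [8, 7, 0, 4, 3, 6, 2, 1, 5]

Answer: [8, 7, 0, 4, 3, 6, 2, 1, 5]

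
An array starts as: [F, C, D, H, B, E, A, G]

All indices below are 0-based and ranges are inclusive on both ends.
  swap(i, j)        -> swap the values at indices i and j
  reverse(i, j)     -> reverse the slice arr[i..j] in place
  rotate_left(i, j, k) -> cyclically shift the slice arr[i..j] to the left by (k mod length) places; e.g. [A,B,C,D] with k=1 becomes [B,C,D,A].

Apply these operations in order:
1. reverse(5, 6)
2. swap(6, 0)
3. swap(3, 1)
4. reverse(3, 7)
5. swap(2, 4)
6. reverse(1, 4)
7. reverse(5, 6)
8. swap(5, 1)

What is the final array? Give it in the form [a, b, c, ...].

After 1 (reverse(5, 6)): [F, C, D, H, B, A, E, G]
After 2 (swap(6, 0)): [E, C, D, H, B, A, F, G]
After 3 (swap(3, 1)): [E, H, D, C, B, A, F, G]
After 4 (reverse(3, 7)): [E, H, D, G, F, A, B, C]
After 5 (swap(2, 4)): [E, H, F, G, D, A, B, C]
After 6 (reverse(1, 4)): [E, D, G, F, H, A, B, C]
After 7 (reverse(5, 6)): [E, D, G, F, H, B, A, C]
After 8 (swap(5, 1)): [E, B, G, F, H, D, A, C]

Answer: [E, B, G, F, H, D, A, C]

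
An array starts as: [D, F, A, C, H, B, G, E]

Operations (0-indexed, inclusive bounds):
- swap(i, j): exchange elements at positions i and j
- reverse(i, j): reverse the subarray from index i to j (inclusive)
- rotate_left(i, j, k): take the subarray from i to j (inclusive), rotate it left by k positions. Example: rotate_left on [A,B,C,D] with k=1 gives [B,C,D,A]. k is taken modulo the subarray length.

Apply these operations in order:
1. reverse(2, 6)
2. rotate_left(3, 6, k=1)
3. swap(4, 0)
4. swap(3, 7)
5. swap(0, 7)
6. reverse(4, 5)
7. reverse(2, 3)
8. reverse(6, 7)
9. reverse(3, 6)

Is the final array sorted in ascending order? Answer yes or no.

After 1 (reverse(2, 6)): [D, F, G, B, H, C, A, E]
After 2 (rotate_left(3, 6, k=1)): [D, F, G, H, C, A, B, E]
After 3 (swap(4, 0)): [C, F, G, H, D, A, B, E]
After 4 (swap(3, 7)): [C, F, G, E, D, A, B, H]
After 5 (swap(0, 7)): [H, F, G, E, D, A, B, C]
After 6 (reverse(4, 5)): [H, F, G, E, A, D, B, C]
After 7 (reverse(2, 3)): [H, F, E, G, A, D, B, C]
After 8 (reverse(6, 7)): [H, F, E, G, A, D, C, B]
After 9 (reverse(3, 6)): [H, F, E, C, D, A, G, B]

Answer: no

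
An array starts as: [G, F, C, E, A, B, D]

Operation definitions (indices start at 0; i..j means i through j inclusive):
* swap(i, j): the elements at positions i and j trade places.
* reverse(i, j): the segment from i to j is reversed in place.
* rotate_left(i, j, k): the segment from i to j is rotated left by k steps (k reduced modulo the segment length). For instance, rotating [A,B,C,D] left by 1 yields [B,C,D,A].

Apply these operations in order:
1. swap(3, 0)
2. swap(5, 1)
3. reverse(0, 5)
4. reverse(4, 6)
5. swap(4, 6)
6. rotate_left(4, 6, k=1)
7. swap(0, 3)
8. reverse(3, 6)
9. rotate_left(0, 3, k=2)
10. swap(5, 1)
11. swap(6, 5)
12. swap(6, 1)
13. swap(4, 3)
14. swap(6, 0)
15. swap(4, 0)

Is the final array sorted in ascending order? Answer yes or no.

After 1 (swap(3, 0)): [E, F, C, G, A, B, D]
After 2 (swap(5, 1)): [E, B, C, G, A, F, D]
After 3 (reverse(0, 5)): [F, A, G, C, B, E, D]
After 4 (reverse(4, 6)): [F, A, G, C, D, E, B]
After 5 (swap(4, 6)): [F, A, G, C, B, E, D]
After 6 (rotate_left(4, 6, k=1)): [F, A, G, C, E, D, B]
After 7 (swap(0, 3)): [C, A, G, F, E, D, B]
After 8 (reverse(3, 6)): [C, A, G, B, D, E, F]
After 9 (rotate_left(0, 3, k=2)): [G, B, C, A, D, E, F]
After 10 (swap(5, 1)): [G, E, C, A, D, B, F]
After 11 (swap(6, 5)): [G, E, C, A, D, F, B]
After 12 (swap(6, 1)): [G, B, C, A, D, F, E]
After 13 (swap(4, 3)): [G, B, C, D, A, F, E]
After 14 (swap(6, 0)): [E, B, C, D, A, F, G]
After 15 (swap(4, 0)): [A, B, C, D, E, F, G]

Answer: yes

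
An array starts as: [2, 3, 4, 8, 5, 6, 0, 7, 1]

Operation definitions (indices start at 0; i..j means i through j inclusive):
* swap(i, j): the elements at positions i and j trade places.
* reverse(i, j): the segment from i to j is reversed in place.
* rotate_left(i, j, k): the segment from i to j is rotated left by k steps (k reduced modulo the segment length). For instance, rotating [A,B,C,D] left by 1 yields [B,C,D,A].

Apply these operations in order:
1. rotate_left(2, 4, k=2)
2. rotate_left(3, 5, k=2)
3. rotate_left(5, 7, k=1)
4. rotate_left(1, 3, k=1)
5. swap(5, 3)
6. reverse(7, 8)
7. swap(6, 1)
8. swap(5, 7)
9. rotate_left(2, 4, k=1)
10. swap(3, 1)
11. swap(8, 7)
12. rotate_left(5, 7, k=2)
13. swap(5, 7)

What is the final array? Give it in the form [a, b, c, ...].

After 1 (rotate_left(2, 4, k=2)): [2, 3, 5, 4, 8, 6, 0, 7, 1]
After 2 (rotate_left(3, 5, k=2)): [2, 3, 5, 6, 4, 8, 0, 7, 1]
After 3 (rotate_left(5, 7, k=1)): [2, 3, 5, 6, 4, 0, 7, 8, 1]
After 4 (rotate_left(1, 3, k=1)): [2, 5, 6, 3, 4, 0, 7, 8, 1]
After 5 (swap(5, 3)): [2, 5, 6, 0, 4, 3, 7, 8, 1]
After 6 (reverse(7, 8)): [2, 5, 6, 0, 4, 3, 7, 1, 8]
After 7 (swap(6, 1)): [2, 7, 6, 0, 4, 3, 5, 1, 8]
After 8 (swap(5, 7)): [2, 7, 6, 0, 4, 1, 5, 3, 8]
After 9 (rotate_left(2, 4, k=1)): [2, 7, 0, 4, 6, 1, 5, 3, 8]
After 10 (swap(3, 1)): [2, 4, 0, 7, 6, 1, 5, 3, 8]
After 11 (swap(8, 7)): [2, 4, 0, 7, 6, 1, 5, 8, 3]
After 12 (rotate_left(5, 7, k=2)): [2, 4, 0, 7, 6, 8, 1, 5, 3]
After 13 (swap(5, 7)): [2, 4, 0, 7, 6, 5, 1, 8, 3]

Answer: [2, 4, 0, 7, 6, 5, 1, 8, 3]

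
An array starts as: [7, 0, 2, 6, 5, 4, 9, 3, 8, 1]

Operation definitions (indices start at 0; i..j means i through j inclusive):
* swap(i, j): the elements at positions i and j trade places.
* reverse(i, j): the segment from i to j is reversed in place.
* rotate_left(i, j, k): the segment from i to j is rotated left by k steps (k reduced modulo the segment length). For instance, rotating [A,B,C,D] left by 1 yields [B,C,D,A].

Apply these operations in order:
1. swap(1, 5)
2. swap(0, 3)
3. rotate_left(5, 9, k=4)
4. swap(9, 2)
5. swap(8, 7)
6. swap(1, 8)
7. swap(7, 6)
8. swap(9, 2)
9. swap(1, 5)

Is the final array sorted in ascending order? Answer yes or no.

Answer: no

Derivation:
After 1 (swap(1, 5)): [7, 4, 2, 6, 5, 0, 9, 3, 8, 1]
After 2 (swap(0, 3)): [6, 4, 2, 7, 5, 0, 9, 3, 8, 1]
After 3 (rotate_left(5, 9, k=4)): [6, 4, 2, 7, 5, 1, 0, 9, 3, 8]
After 4 (swap(9, 2)): [6, 4, 8, 7, 5, 1, 0, 9, 3, 2]
After 5 (swap(8, 7)): [6, 4, 8, 7, 5, 1, 0, 3, 9, 2]
After 6 (swap(1, 8)): [6, 9, 8, 7, 5, 1, 0, 3, 4, 2]
After 7 (swap(7, 6)): [6, 9, 8, 7, 5, 1, 3, 0, 4, 2]
After 8 (swap(9, 2)): [6, 9, 2, 7, 5, 1, 3, 0, 4, 8]
After 9 (swap(1, 5)): [6, 1, 2, 7, 5, 9, 3, 0, 4, 8]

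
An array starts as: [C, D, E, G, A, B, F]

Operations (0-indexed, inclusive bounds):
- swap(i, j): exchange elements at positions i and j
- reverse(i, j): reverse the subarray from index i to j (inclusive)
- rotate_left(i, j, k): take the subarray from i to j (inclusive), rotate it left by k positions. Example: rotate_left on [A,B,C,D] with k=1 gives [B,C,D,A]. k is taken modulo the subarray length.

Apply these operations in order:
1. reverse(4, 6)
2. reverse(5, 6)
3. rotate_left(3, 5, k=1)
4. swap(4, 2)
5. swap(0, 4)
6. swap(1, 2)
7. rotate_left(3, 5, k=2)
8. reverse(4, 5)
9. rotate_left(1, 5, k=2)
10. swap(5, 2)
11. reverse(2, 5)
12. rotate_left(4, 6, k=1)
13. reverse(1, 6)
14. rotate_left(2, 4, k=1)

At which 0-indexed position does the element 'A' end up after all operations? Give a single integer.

Answer: 3

Derivation:
After 1 (reverse(4, 6)): [C, D, E, G, F, B, A]
After 2 (reverse(5, 6)): [C, D, E, G, F, A, B]
After 3 (rotate_left(3, 5, k=1)): [C, D, E, F, A, G, B]
After 4 (swap(4, 2)): [C, D, A, F, E, G, B]
After 5 (swap(0, 4)): [E, D, A, F, C, G, B]
After 6 (swap(1, 2)): [E, A, D, F, C, G, B]
After 7 (rotate_left(3, 5, k=2)): [E, A, D, G, F, C, B]
After 8 (reverse(4, 5)): [E, A, D, G, C, F, B]
After 9 (rotate_left(1, 5, k=2)): [E, G, C, F, A, D, B]
After 10 (swap(5, 2)): [E, G, D, F, A, C, B]
After 11 (reverse(2, 5)): [E, G, C, A, F, D, B]
After 12 (rotate_left(4, 6, k=1)): [E, G, C, A, D, B, F]
After 13 (reverse(1, 6)): [E, F, B, D, A, C, G]
After 14 (rotate_left(2, 4, k=1)): [E, F, D, A, B, C, G]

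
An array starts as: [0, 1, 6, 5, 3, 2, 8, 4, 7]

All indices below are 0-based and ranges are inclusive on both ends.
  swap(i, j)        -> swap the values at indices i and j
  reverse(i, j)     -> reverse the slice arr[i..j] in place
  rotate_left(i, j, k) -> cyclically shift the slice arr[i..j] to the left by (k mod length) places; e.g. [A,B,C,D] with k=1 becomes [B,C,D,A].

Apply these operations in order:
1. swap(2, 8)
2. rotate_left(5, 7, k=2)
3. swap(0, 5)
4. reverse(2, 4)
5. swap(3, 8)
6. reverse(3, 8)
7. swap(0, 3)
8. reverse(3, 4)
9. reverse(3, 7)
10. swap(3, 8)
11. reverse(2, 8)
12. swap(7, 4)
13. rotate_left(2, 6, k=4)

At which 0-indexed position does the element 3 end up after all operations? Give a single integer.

Answer: 8

Derivation:
After 1 (swap(2, 8)): [0, 1, 7, 5, 3, 2, 8, 4, 6]
After 2 (rotate_left(5, 7, k=2)): [0, 1, 7, 5, 3, 4, 2, 8, 6]
After 3 (swap(0, 5)): [4, 1, 7, 5, 3, 0, 2, 8, 6]
After 4 (reverse(2, 4)): [4, 1, 3, 5, 7, 0, 2, 8, 6]
After 5 (swap(3, 8)): [4, 1, 3, 6, 7, 0, 2, 8, 5]
After 6 (reverse(3, 8)): [4, 1, 3, 5, 8, 2, 0, 7, 6]
After 7 (swap(0, 3)): [5, 1, 3, 4, 8, 2, 0, 7, 6]
After 8 (reverse(3, 4)): [5, 1, 3, 8, 4, 2, 0, 7, 6]
After 9 (reverse(3, 7)): [5, 1, 3, 7, 0, 2, 4, 8, 6]
After 10 (swap(3, 8)): [5, 1, 3, 6, 0, 2, 4, 8, 7]
After 11 (reverse(2, 8)): [5, 1, 7, 8, 4, 2, 0, 6, 3]
After 12 (swap(7, 4)): [5, 1, 7, 8, 6, 2, 0, 4, 3]
After 13 (rotate_left(2, 6, k=4)): [5, 1, 0, 7, 8, 6, 2, 4, 3]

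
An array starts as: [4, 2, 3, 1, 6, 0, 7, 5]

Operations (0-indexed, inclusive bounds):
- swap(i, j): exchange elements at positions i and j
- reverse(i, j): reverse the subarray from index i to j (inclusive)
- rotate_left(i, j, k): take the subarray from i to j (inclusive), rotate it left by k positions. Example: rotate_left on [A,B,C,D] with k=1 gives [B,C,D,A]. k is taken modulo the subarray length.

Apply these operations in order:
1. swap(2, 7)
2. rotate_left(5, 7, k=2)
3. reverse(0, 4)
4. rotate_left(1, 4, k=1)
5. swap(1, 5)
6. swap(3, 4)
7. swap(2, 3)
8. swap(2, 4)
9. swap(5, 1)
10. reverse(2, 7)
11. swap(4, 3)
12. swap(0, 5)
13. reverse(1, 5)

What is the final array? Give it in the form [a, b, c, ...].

Answer: [1, 6, 0, 3, 7, 5, 2, 4]

Derivation:
After 1 (swap(2, 7)): [4, 2, 5, 1, 6, 0, 7, 3]
After 2 (rotate_left(5, 7, k=2)): [4, 2, 5, 1, 6, 3, 0, 7]
After 3 (reverse(0, 4)): [6, 1, 5, 2, 4, 3, 0, 7]
After 4 (rotate_left(1, 4, k=1)): [6, 5, 2, 4, 1, 3, 0, 7]
After 5 (swap(1, 5)): [6, 3, 2, 4, 1, 5, 0, 7]
After 6 (swap(3, 4)): [6, 3, 2, 1, 4, 5, 0, 7]
After 7 (swap(2, 3)): [6, 3, 1, 2, 4, 5, 0, 7]
After 8 (swap(2, 4)): [6, 3, 4, 2, 1, 5, 0, 7]
After 9 (swap(5, 1)): [6, 5, 4, 2, 1, 3, 0, 7]
After 10 (reverse(2, 7)): [6, 5, 7, 0, 3, 1, 2, 4]
After 11 (swap(4, 3)): [6, 5, 7, 3, 0, 1, 2, 4]
After 12 (swap(0, 5)): [1, 5, 7, 3, 0, 6, 2, 4]
After 13 (reverse(1, 5)): [1, 6, 0, 3, 7, 5, 2, 4]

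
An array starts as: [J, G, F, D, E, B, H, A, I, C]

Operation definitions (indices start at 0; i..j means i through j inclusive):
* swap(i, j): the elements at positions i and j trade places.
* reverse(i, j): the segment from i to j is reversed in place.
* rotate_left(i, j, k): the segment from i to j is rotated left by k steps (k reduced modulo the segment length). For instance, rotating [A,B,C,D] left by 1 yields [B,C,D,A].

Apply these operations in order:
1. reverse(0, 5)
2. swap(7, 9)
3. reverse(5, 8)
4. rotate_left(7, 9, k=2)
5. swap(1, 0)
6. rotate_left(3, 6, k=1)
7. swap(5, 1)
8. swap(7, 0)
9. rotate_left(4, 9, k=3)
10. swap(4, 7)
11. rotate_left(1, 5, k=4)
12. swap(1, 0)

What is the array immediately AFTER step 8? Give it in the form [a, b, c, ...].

After 1 (reverse(0, 5)): [B, E, D, F, G, J, H, A, I, C]
After 2 (swap(7, 9)): [B, E, D, F, G, J, H, C, I, A]
After 3 (reverse(5, 8)): [B, E, D, F, G, I, C, H, J, A]
After 4 (rotate_left(7, 9, k=2)): [B, E, D, F, G, I, C, A, H, J]
After 5 (swap(1, 0)): [E, B, D, F, G, I, C, A, H, J]
After 6 (rotate_left(3, 6, k=1)): [E, B, D, G, I, C, F, A, H, J]
After 7 (swap(5, 1)): [E, C, D, G, I, B, F, A, H, J]
After 8 (swap(7, 0)): [A, C, D, G, I, B, F, E, H, J]

Answer: [A, C, D, G, I, B, F, E, H, J]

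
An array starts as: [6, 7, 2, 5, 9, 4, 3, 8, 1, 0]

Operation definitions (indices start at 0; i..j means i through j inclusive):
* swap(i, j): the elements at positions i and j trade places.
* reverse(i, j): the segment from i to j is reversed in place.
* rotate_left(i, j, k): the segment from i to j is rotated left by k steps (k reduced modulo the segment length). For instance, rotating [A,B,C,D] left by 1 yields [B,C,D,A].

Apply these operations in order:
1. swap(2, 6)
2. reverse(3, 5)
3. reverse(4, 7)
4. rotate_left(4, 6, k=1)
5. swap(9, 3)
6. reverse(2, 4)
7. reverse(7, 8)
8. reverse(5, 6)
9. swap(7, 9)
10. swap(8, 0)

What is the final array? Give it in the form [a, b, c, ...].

Answer: [9, 7, 2, 0, 3, 8, 5, 4, 6, 1]

Derivation:
After 1 (swap(2, 6)): [6, 7, 3, 5, 9, 4, 2, 8, 1, 0]
After 2 (reverse(3, 5)): [6, 7, 3, 4, 9, 5, 2, 8, 1, 0]
After 3 (reverse(4, 7)): [6, 7, 3, 4, 8, 2, 5, 9, 1, 0]
After 4 (rotate_left(4, 6, k=1)): [6, 7, 3, 4, 2, 5, 8, 9, 1, 0]
After 5 (swap(9, 3)): [6, 7, 3, 0, 2, 5, 8, 9, 1, 4]
After 6 (reverse(2, 4)): [6, 7, 2, 0, 3, 5, 8, 9, 1, 4]
After 7 (reverse(7, 8)): [6, 7, 2, 0, 3, 5, 8, 1, 9, 4]
After 8 (reverse(5, 6)): [6, 7, 2, 0, 3, 8, 5, 1, 9, 4]
After 9 (swap(7, 9)): [6, 7, 2, 0, 3, 8, 5, 4, 9, 1]
After 10 (swap(8, 0)): [9, 7, 2, 0, 3, 8, 5, 4, 6, 1]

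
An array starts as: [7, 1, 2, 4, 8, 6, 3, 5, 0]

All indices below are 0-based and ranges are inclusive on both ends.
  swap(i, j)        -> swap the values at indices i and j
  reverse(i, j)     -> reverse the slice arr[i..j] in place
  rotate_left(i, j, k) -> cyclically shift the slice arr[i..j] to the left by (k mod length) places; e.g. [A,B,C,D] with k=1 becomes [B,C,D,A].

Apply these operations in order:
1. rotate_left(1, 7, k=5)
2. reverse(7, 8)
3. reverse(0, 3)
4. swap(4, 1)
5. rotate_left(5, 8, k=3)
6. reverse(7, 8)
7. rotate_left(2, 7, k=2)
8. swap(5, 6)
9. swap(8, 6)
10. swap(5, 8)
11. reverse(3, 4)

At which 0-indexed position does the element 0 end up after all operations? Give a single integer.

Answer: 5

Derivation:
After 1 (rotate_left(1, 7, k=5)): [7, 3, 5, 1, 2, 4, 8, 6, 0]
After 2 (reverse(7, 8)): [7, 3, 5, 1, 2, 4, 8, 0, 6]
After 3 (reverse(0, 3)): [1, 5, 3, 7, 2, 4, 8, 0, 6]
After 4 (swap(4, 1)): [1, 2, 3, 7, 5, 4, 8, 0, 6]
After 5 (rotate_left(5, 8, k=3)): [1, 2, 3, 7, 5, 6, 4, 8, 0]
After 6 (reverse(7, 8)): [1, 2, 3, 7, 5, 6, 4, 0, 8]
After 7 (rotate_left(2, 7, k=2)): [1, 2, 5, 6, 4, 0, 3, 7, 8]
After 8 (swap(5, 6)): [1, 2, 5, 6, 4, 3, 0, 7, 8]
After 9 (swap(8, 6)): [1, 2, 5, 6, 4, 3, 8, 7, 0]
After 10 (swap(5, 8)): [1, 2, 5, 6, 4, 0, 8, 7, 3]
After 11 (reverse(3, 4)): [1, 2, 5, 4, 6, 0, 8, 7, 3]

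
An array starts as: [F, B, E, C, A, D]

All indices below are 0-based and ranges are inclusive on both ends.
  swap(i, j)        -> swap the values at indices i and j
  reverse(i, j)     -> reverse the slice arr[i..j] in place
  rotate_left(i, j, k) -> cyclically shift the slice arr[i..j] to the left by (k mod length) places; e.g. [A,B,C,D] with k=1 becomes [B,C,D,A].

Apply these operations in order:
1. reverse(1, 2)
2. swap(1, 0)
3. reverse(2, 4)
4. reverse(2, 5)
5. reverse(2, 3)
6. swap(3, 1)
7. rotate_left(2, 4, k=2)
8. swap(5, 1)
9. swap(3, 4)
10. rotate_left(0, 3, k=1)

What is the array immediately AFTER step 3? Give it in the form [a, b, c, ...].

After 1 (reverse(1, 2)): [F, E, B, C, A, D]
After 2 (swap(1, 0)): [E, F, B, C, A, D]
After 3 (reverse(2, 4)): [E, F, A, C, B, D]

Answer: [E, F, A, C, B, D]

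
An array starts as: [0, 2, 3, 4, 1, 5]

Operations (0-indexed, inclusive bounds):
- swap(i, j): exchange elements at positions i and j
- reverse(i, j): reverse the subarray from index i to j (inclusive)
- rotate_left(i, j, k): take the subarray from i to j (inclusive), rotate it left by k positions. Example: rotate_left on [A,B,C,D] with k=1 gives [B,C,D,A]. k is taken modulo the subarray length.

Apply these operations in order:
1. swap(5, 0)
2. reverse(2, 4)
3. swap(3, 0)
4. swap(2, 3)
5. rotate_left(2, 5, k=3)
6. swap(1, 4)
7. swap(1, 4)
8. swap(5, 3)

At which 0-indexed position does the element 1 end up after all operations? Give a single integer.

After 1 (swap(5, 0)): [5, 2, 3, 4, 1, 0]
After 2 (reverse(2, 4)): [5, 2, 1, 4, 3, 0]
After 3 (swap(3, 0)): [4, 2, 1, 5, 3, 0]
After 4 (swap(2, 3)): [4, 2, 5, 1, 3, 0]
After 5 (rotate_left(2, 5, k=3)): [4, 2, 0, 5, 1, 3]
After 6 (swap(1, 4)): [4, 1, 0, 5, 2, 3]
After 7 (swap(1, 4)): [4, 2, 0, 5, 1, 3]
After 8 (swap(5, 3)): [4, 2, 0, 3, 1, 5]

Answer: 4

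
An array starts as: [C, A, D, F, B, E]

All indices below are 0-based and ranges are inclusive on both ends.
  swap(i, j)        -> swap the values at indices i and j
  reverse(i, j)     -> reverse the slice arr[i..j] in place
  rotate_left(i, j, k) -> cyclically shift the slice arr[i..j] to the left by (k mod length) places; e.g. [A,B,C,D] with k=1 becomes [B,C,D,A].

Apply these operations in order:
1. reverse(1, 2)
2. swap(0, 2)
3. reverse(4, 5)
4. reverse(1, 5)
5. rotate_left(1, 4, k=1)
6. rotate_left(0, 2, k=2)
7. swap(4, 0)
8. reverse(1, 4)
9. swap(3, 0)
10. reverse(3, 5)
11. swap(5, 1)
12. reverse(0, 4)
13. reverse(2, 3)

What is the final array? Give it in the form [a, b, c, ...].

Answer: [A, D, B, C, E, F]

Derivation:
After 1 (reverse(1, 2)): [C, D, A, F, B, E]
After 2 (swap(0, 2)): [A, D, C, F, B, E]
After 3 (reverse(4, 5)): [A, D, C, F, E, B]
After 4 (reverse(1, 5)): [A, B, E, F, C, D]
After 5 (rotate_left(1, 4, k=1)): [A, E, F, C, B, D]
After 6 (rotate_left(0, 2, k=2)): [F, A, E, C, B, D]
After 7 (swap(4, 0)): [B, A, E, C, F, D]
After 8 (reverse(1, 4)): [B, F, C, E, A, D]
After 9 (swap(3, 0)): [E, F, C, B, A, D]
After 10 (reverse(3, 5)): [E, F, C, D, A, B]
After 11 (swap(5, 1)): [E, B, C, D, A, F]
After 12 (reverse(0, 4)): [A, D, C, B, E, F]
After 13 (reverse(2, 3)): [A, D, B, C, E, F]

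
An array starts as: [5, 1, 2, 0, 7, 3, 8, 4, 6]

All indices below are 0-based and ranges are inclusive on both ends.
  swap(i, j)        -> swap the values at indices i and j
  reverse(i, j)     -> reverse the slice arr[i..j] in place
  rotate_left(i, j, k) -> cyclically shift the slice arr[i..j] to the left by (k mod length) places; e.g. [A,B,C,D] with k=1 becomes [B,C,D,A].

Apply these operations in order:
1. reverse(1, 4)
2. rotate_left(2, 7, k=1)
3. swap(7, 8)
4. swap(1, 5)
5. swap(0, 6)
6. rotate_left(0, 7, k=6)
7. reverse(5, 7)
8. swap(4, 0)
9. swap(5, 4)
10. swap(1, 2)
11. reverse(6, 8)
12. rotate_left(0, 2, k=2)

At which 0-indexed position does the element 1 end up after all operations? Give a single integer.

After 1 (reverse(1, 4)): [5, 7, 0, 2, 1, 3, 8, 4, 6]
After 2 (rotate_left(2, 7, k=1)): [5, 7, 2, 1, 3, 8, 4, 0, 6]
After 3 (swap(7, 8)): [5, 7, 2, 1, 3, 8, 4, 6, 0]
After 4 (swap(1, 5)): [5, 8, 2, 1, 3, 7, 4, 6, 0]
After 5 (swap(0, 6)): [4, 8, 2, 1, 3, 7, 5, 6, 0]
After 6 (rotate_left(0, 7, k=6)): [5, 6, 4, 8, 2, 1, 3, 7, 0]
After 7 (reverse(5, 7)): [5, 6, 4, 8, 2, 7, 3, 1, 0]
After 8 (swap(4, 0)): [2, 6, 4, 8, 5, 7, 3, 1, 0]
After 9 (swap(5, 4)): [2, 6, 4, 8, 7, 5, 3, 1, 0]
After 10 (swap(1, 2)): [2, 4, 6, 8, 7, 5, 3, 1, 0]
After 11 (reverse(6, 8)): [2, 4, 6, 8, 7, 5, 0, 1, 3]
After 12 (rotate_left(0, 2, k=2)): [6, 2, 4, 8, 7, 5, 0, 1, 3]

Answer: 7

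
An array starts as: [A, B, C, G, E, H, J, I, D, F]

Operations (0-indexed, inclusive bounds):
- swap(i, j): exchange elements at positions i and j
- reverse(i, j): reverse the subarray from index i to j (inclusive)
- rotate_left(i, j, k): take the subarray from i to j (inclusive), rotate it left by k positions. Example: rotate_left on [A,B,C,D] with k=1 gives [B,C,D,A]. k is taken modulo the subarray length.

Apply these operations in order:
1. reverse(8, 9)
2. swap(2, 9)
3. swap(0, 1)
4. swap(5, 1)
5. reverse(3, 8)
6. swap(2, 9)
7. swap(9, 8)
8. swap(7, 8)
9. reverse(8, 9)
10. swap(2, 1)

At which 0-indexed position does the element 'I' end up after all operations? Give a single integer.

After 1 (reverse(8, 9)): [A, B, C, G, E, H, J, I, F, D]
After 2 (swap(2, 9)): [A, B, D, G, E, H, J, I, F, C]
After 3 (swap(0, 1)): [B, A, D, G, E, H, J, I, F, C]
After 4 (swap(5, 1)): [B, H, D, G, E, A, J, I, F, C]
After 5 (reverse(3, 8)): [B, H, D, F, I, J, A, E, G, C]
After 6 (swap(2, 9)): [B, H, C, F, I, J, A, E, G, D]
After 7 (swap(9, 8)): [B, H, C, F, I, J, A, E, D, G]
After 8 (swap(7, 8)): [B, H, C, F, I, J, A, D, E, G]
After 9 (reverse(8, 9)): [B, H, C, F, I, J, A, D, G, E]
After 10 (swap(2, 1)): [B, C, H, F, I, J, A, D, G, E]

Answer: 4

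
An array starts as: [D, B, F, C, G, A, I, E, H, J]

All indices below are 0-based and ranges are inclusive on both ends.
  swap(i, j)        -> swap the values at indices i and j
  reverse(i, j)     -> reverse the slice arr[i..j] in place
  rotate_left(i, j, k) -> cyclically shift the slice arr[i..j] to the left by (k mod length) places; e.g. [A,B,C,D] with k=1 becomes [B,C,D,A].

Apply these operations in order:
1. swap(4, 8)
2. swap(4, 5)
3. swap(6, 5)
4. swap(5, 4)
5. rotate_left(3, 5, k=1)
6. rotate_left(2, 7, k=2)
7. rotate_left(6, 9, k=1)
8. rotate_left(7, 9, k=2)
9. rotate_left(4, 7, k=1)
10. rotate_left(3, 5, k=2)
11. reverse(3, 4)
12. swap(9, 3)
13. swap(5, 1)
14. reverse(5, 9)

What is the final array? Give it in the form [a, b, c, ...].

Answer: [D, E, A, J, I, C, G, H, F, B]

Derivation:
After 1 (swap(4, 8)): [D, B, F, C, H, A, I, E, G, J]
After 2 (swap(4, 5)): [D, B, F, C, A, H, I, E, G, J]
After 3 (swap(6, 5)): [D, B, F, C, A, I, H, E, G, J]
After 4 (swap(5, 4)): [D, B, F, C, I, A, H, E, G, J]
After 5 (rotate_left(3, 5, k=1)): [D, B, F, I, A, C, H, E, G, J]
After 6 (rotate_left(2, 7, k=2)): [D, B, A, C, H, E, F, I, G, J]
After 7 (rotate_left(6, 9, k=1)): [D, B, A, C, H, E, I, G, J, F]
After 8 (rotate_left(7, 9, k=2)): [D, B, A, C, H, E, I, F, G, J]
After 9 (rotate_left(4, 7, k=1)): [D, B, A, C, E, I, F, H, G, J]
After 10 (rotate_left(3, 5, k=2)): [D, B, A, I, C, E, F, H, G, J]
After 11 (reverse(3, 4)): [D, B, A, C, I, E, F, H, G, J]
After 12 (swap(9, 3)): [D, B, A, J, I, E, F, H, G, C]
After 13 (swap(5, 1)): [D, E, A, J, I, B, F, H, G, C]
After 14 (reverse(5, 9)): [D, E, A, J, I, C, G, H, F, B]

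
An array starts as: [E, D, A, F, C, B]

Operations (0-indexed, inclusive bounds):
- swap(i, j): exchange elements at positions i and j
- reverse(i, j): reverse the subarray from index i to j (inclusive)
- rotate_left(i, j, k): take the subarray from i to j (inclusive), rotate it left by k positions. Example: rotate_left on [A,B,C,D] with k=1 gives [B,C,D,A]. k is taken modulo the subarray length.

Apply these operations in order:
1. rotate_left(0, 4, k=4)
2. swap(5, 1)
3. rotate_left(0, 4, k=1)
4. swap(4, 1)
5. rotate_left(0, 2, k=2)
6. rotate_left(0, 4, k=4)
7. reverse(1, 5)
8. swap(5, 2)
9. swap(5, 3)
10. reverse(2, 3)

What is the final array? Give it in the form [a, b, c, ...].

After 1 (rotate_left(0, 4, k=4)): [C, E, D, A, F, B]
After 2 (swap(5, 1)): [C, B, D, A, F, E]
After 3 (rotate_left(0, 4, k=1)): [B, D, A, F, C, E]
After 4 (swap(4, 1)): [B, C, A, F, D, E]
After 5 (rotate_left(0, 2, k=2)): [A, B, C, F, D, E]
After 6 (rotate_left(0, 4, k=4)): [D, A, B, C, F, E]
After 7 (reverse(1, 5)): [D, E, F, C, B, A]
After 8 (swap(5, 2)): [D, E, A, C, B, F]
After 9 (swap(5, 3)): [D, E, A, F, B, C]
After 10 (reverse(2, 3)): [D, E, F, A, B, C]

Answer: [D, E, F, A, B, C]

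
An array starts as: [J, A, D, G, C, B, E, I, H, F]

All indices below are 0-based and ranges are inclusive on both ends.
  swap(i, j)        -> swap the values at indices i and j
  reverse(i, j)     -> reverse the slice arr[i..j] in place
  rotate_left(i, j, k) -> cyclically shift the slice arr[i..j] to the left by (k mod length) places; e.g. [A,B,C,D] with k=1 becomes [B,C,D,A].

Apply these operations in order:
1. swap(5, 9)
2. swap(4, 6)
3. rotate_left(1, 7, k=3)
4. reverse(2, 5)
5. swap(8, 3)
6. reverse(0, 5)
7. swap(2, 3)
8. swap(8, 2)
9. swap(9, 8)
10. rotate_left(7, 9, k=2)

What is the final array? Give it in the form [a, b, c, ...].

After 1 (swap(5, 9)): [J, A, D, G, C, F, E, I, H, B]
After 2 (swap(4, 6)): [J, A, D, G, E, F, C, I, H, B]
After 3 (rotate_left(1, 7, k=3)): [J, E, F, C, I, A, D, G, H, B]
After 4 (reverse(2, 5)): [J, E, A, I, C, F, D, G, H, B]
After 5 (swap(8, 3)): [J, E, A, H, C, F, D, G, I, B]
After 6 (reverse(0, 5)): [F, C, H, A, E, J, D, G, I, B]
After 7 (swap(2, 3)): [F, C, A, H, E, J, D, G, I, B]
After 8 (swap(8, 2)): [F, C, I, H, E, J, D, G, A, B]
After 9 (swap(9, 8)): [F, C, I, H, E, J, D, G, B, A]
After 10 (rotate_left(7, 9, k=2)): [F, C, I, H, E, J, D, A, G, B]

Answer: [F, C, I, H, E, J, D, A, G, B]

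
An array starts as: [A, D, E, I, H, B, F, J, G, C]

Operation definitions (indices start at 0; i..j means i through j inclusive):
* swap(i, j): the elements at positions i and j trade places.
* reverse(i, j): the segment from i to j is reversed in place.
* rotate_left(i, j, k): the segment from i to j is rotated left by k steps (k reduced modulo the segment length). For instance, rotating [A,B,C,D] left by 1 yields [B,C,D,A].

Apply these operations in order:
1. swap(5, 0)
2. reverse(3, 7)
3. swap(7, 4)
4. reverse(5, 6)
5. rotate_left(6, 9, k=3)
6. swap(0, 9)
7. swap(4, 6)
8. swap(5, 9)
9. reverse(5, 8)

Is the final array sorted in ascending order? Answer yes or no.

After 1 (swap(5, 0)): [B, D, E, I, H, A, F, J, G, C]
After 2 (reverse(3, 7)): [B, D, E, J, F, A, H, I, G, C]
After 3 (swap(7, 4)): [B, D, E, J, I, A, H, F, G, C]
After 4 (reverse(5, 6)): [B, D, E, J, I, H, A, F, G, C]
After 5 (rotate_left(6, 9, k=3)): [B, D, E, J, I, H, C, A, F, G]
After 6 (swap(0, 9)): [G, D, E, J, I, H, C, A, F, B]
After 7 (swap(4, 6)): [G, D, E, J, C, H, I, A, F, B]
After 8 (swap(5, 9)): [G, D, E, J, C, B, I, A, F, H]
After 9 (reverse(5, 8)): [G, D, E, J, C, F, A, I, B, H]

Answer: no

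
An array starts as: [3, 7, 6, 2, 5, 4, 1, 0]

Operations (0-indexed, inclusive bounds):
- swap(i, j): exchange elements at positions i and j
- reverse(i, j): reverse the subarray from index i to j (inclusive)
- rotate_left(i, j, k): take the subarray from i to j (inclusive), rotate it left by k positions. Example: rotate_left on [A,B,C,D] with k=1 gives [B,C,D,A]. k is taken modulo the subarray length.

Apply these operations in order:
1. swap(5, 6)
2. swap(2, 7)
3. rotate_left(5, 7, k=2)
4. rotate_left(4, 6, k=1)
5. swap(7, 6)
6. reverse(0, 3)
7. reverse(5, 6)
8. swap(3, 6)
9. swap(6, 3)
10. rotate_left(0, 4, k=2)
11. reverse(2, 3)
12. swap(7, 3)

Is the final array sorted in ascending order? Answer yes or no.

Answer: no

Derivation:
After 1 (swap(5, 6)): [3, 7, 6, 2, 5, 1, 4, 0]
After 2 (swap(2, 7)): [3, 7, 0, 2, 5, 1, 4, 6]
After 3 (rotate_left(5, 7, k=2)): [3, 7, 0, 2, 5, 6, 1, 4]
After 4 (rotate_left(4, 6, k=1)): [3, 7, 0, 2, 6, 1, 5, 4]
After 5 (swap(7, 6)): [3, 7, 0, 2, 6, 1, 4, 5]
After 6 (reverse(0, 3)): [2, 0, 7, 3, 6, 1, 4, 5]
After 7 (reverse(5, 6)): [2, 0, 7, 3, 6, 4, 1, 5]
After 8 (swap(3, 6)): [2, 0, 7, 1, 6, 4, 3, 5]
After 9 (swap(6, 3)): [2, 0, 7, 3, 6, 4, 1, 5]
After 10 (rotate_left(0, 4, k=2)): [7, 3, 6, 2, 0, 4, 1, 5]
After 11 (reverse(2, 3)): [7, 3, 2, 6, 0, 4, 1, 5]
After 12 (swap(7, 3)): [7, 3, 2, 5, 0, 4, 1, 6]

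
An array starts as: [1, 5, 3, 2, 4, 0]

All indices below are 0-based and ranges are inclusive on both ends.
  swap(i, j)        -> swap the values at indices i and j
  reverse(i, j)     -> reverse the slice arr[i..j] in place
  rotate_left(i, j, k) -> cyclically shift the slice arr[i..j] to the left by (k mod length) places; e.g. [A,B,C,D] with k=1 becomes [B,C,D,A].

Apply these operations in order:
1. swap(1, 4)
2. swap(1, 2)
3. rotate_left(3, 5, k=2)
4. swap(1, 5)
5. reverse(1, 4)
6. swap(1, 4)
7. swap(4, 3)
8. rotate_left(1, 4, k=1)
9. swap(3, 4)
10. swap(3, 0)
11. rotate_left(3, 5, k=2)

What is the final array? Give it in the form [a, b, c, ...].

Answer: [5, 0, 2, 3, 1, 4]

Derivation:
After 1 (swap(1, 4)): [1, 4, 3, 2, 5, 0]
After 2 (swap(1, 2)): [1, 3, 4, 2, 5, 0]
After 3 (rotate_left(3, 5, k=2)): [1, 3, 4, 0, 2, 5]
After 4 (swap(1, 5)): [1, 5, 4, 0, 2, 3]
After 5 (reverse(1, 4)): [1, 2, 0, 4, 5, 3]
After 6 (swap(1, 4)): [1, 5, 0, 4, 2, 3]
After 7 (swap(4, 3)): [1, 5, 0, 2, 4, 3]
After 8 (rotate_left(1, 4, k=1)): [1, 0, 2, 4, 5, 3]
After 9 (swap(3, 4)): [1, 0, 2, 5, 4, 3]
After 10 (swap(3, 0)): [5, 0, 2, 1, 4, 3]
After 11 (rotate_left(3, 5, k=2)): [5, 0, 2, 3, 1, 4]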